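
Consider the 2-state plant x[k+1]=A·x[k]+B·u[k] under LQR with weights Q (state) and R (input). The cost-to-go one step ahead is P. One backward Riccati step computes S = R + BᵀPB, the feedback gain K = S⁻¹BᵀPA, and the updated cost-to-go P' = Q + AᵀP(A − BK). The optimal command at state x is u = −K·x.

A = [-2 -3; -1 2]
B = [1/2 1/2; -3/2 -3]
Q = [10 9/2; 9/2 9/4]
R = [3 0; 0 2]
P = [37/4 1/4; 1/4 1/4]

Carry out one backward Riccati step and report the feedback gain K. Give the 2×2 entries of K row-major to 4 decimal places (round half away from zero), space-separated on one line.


BᵀP = [4.2500 -0.2500; 3.8750 -0.6250]
S = R + BᵀPB = [3 0; 0 2] + [2.5000 2.8750; 2.8750 3.8125] = [5.5000 2.8750; 2.8750 5.8125]
BᵀPA = [-8.2500 -13.2500; -7.1250 -12.8750]
K = S⁻¹·BᵀPA = [-1.1589 -1.6875; -0.6526 -1.3804]
A−BK = [-1.0943 -1.4661; -4.6961 -4.6724]
AᵀP(A−BK) = [24.0396 30.9927; 30.9927 41.1180]
P' = Q + AᵀP(A−BK) = [34.0396 35.4927; 35.4927 43.3680]
tr(P') = 77.4075

-1.1589 -1.6875 -0.6526 -1.3804


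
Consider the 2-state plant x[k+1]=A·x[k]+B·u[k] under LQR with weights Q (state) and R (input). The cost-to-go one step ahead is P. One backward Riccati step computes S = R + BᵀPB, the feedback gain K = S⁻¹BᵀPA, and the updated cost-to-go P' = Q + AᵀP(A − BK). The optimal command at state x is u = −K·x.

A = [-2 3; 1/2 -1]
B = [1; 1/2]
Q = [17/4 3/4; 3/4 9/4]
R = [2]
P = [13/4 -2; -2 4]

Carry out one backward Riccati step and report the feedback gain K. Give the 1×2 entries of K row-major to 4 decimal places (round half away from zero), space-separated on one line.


BᵀP = [2.2500 0.0000]
S = R + BᵀPB = [2] + [2.2500] = [4.2500]
BᵀPA = [-4.5000 6.7500]
K = S⁻¹·BᵀPA = [-1.0588 1.5882]
A−BK = [-0.9412 1.4118; 1.0294 -1.7941]
AᵀP(A−BK) = [13.2353 -21.3529; -21.3529 34.5294]
P' = Q + AᵀP(A−BK) = [17.4853 -20.6029; -20.6029 36.7794]
tr(P') = 54.2647

-1.0588 1.5882


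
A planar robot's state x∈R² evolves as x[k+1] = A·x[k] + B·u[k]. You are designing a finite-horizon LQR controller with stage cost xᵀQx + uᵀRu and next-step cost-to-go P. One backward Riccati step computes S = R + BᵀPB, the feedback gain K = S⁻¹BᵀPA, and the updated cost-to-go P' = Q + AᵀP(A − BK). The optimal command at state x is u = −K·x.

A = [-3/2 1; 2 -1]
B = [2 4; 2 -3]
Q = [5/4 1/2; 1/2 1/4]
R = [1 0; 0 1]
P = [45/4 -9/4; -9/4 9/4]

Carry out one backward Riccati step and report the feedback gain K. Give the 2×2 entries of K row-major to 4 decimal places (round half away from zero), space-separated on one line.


0.2266 -0.0623 -0.4914 0.2820

BᵀP = [18.0000 0.0000; 51.7500 -15.7500]
S = R + BᵀPB = [1 0; 0 1] + [36.0000 72.0000; 72.0000 254.2500] = [37.0000 72.0000; 72.0000 255.2500]
BᵀPA = [-27.0000 18.0000; -109.1250 67.5000]
K = S⁻¹·BᵀPA = [0.2266 -0.0623; -0.4914 0.2820]
A−BK = [0.0126 -0.0035; 0.0726 -0.0293]
AᵀP(A−BK) = [0.3024 -0.1566; -0.1566 0.0850]
P' = Q + AᵀP(A−BK) = [1.5524 0.3434; 0.3434 0.3350]
tr(P') = 1.8874


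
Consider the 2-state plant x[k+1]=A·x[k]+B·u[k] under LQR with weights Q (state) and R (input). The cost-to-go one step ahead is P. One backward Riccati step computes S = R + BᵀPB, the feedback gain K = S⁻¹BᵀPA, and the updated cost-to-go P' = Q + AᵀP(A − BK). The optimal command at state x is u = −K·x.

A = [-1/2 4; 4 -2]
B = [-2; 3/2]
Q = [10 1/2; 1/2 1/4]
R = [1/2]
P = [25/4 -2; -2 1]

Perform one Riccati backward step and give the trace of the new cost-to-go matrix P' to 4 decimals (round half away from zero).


15.4839

BᵀP = [-15.5000 5.5000]
S = R + BᵀPB = [1/2] + [39.2500] = [39.7500]
BᵀPA = [29.7500 -73.0000]
K = S⁻¹·BᵀPA = [0.7484 -1.8365]
A−BK = [0.9969 0.3270; 2.8774 0.7547]
AᵀP(A−BK) = [3.2968 0.1352; 0.1352 1.9371]
P' = Q + AᵀP(A−BK) = [13.2968 0.6352; 0.6352 2.1871]
tr(P') = 15.4839


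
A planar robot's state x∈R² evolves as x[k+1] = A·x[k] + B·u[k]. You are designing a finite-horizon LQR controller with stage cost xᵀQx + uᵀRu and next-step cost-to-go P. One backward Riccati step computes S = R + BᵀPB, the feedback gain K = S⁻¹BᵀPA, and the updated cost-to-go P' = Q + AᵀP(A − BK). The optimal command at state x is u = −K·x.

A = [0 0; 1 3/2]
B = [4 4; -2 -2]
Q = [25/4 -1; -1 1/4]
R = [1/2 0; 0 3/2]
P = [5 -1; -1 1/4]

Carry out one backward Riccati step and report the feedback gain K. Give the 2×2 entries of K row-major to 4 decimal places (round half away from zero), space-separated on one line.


-0.0347 -0.0520 -0.0116 -0.0173

BᵀP = [22.0000 -4.5000; 22.0000 -4.5000]
S = R + BᵀPB = [1/2 0; 0 3/2] + [97.0000 97.0000; 97.0000 97.0000] = [97.5000 97.0000; 97.0000 98.5000]
BᵀPA = [-4.5000 -6.7500; -4.5000 -6.7500]
K = S⁻¹·BᵀPA = [-0.0347 -0.0520; -0.0116 -0.0173]
A−BK = [0.1849 0.2773; 0.9076 1.3614]
AᵀP(A−BK) = [0.0420 0.0631; 0.0631 0.0946]
P' = Q + AᵀP(A−BK) = [6.2920 -0.9369; -0.9369 0.3446]
tr(P') = 6.6366


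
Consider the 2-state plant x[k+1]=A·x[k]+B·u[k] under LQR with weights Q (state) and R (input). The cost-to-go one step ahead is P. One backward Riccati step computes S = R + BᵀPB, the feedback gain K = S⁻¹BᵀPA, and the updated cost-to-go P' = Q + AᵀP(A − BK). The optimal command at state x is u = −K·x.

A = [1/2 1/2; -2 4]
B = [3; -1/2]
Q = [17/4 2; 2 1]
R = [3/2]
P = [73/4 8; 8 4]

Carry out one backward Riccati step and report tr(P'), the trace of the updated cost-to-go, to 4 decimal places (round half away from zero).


17.9002

BᵀP = [50.7500 22.0000]
S = R + BᵀPB = [3/2] + [141.2500] = [142.7500]
BᵀPA = [-18.6250 113.3750]
K = S⁻¹·BᵀPA = [-0.1305 0.7942]
A−BK = [0.8914 -1.8827; -2.0652 4.3971]
AᵀP(A−BK) = [2.1324 -4.6451; -4.6451 10.5177]
P' = Q + AᵀP(A−BK) = [6.3824 -2.6451; -2.6451 11.5177]
tr(P') = 17.9002


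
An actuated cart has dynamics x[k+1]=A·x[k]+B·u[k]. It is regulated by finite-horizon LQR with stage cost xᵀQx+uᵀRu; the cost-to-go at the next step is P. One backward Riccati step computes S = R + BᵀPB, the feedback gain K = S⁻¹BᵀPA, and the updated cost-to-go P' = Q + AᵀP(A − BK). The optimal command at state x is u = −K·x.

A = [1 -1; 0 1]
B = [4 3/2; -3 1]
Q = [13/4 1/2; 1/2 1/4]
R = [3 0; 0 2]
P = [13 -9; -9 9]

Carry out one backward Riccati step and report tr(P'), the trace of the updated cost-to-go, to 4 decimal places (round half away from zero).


3.9988

BᵀP = [79.0000 -63.0000; 10.5000 -4.5000]
S = R + BᵀPB = [3 0; 0 2] + [505.0000 55.5000; 55.5000 11.2500] = [508.0000 55.5000; 55.5000 13.2500]
BᵀPA = [79.0000 -142.0000; 10.5000 -15.0000]
K = S⁻¹·BᵀPA = [0.1271 -0.2873; 0.2601 0.0715]
A−BK = [0.1015 0.0421; 0.1212 0.0665]
AᵀP(A−BK) = [0.2284 -0.0509; -0.0509 0.2704]
P' = Q + AᵀP(A−BK) = [3.4784 0.4491; 0.4491 0.5204]
tr(P') = 3.9988


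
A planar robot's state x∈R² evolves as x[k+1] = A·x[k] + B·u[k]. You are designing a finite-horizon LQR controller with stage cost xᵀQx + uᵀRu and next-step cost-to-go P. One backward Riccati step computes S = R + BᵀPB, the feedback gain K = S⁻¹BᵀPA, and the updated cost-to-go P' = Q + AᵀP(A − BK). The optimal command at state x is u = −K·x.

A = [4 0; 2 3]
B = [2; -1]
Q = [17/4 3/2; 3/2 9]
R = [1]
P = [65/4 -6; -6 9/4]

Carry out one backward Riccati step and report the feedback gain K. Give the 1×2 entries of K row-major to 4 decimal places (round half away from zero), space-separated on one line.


BᵀP = [38.5000 -14.2500]
S = R + BᵀPB = [1] + [91.2500] = [92.2500]
BᵀPA = [125.5000 -42.7500]
K = S⁻¹·BᵀPA = [1.3604 -0.4634]
A−BK = [1.2791 0.9268; 3.3604 2.5366]
AᵀP(A−BK) = [2.2656 -0.3415; -0.3415 0.4390]
P' = Q + AᵀP(A−BK) = [6.5156 1.1585; 1.1585 9.4390]
tr(P') = 15.9546

1.3604 -0.4634


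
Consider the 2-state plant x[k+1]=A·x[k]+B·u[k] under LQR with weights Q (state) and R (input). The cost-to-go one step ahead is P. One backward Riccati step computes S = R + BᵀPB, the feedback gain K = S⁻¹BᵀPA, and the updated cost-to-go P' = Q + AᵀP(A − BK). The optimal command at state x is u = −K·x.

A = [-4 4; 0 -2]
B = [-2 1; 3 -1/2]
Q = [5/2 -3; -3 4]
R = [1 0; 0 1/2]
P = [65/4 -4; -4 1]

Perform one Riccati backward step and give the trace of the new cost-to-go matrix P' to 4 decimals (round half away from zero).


10.3675

BᵀP = [-44.5000 11.0000; 18.2500 -4.5000]
S = R + BᵀPB = [1 0; 0 1/2] + [122.0000 -50.0000; -50.0000 20.5000] = [123.0000 -50.0000; -50.0000 21.0000]
BᵀPA = [178.0000 -200.0000; -73.0000 82.0000]
K = S⁻¹·BᵀPA = [1.0602 -1.2048; -0.9518 1.0361]
A−BK = [-0.9277 0.5542; -3.6566 2.1325]
AᵀP(A−BK) = [1.7952 -1.9036; -1.9036 2.0723]
P' = Q + AᵀP(A−BK) = [4.2952 -4.9036; -4.9036 6.0723]
tr(P') = 10.3675


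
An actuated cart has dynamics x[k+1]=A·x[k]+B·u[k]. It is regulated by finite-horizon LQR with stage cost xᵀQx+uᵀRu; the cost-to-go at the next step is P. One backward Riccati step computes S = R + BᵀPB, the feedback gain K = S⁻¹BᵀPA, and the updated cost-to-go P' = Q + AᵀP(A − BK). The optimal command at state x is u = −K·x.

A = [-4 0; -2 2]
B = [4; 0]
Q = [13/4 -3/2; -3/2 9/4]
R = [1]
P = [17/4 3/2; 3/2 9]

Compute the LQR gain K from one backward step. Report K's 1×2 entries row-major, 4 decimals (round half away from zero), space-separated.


BᵀP = [17.0000 6.0000]
S = R + BᵀPB = [1] + [68.0000] = [69.0000]
BᵀPA = [-80.0000 12.0000]
K = S⁻¹·BᵀPA = [-1.1594 0.1739]
A−BK = [0.6377 -0.6957; -2.0000 2.0000]
AᵀP(A−BK) = [35.2464 -34.0870; -34.0870 33.9130]
P' = Q + AᵀP(A−BK) = [38.4964 -35.5870; -35.5870 36.1630]
tr(P') = 74.6594

-1.1594 0.1739


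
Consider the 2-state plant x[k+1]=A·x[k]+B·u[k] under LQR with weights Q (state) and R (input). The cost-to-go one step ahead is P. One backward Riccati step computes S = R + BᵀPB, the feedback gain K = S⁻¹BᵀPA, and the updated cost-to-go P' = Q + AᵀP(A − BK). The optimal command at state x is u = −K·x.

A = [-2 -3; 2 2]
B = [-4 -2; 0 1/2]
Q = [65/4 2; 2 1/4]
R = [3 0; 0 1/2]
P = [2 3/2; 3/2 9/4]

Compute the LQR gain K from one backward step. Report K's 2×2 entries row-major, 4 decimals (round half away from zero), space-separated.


BᵀP = [-8.0000 -6.0000; -3.2500 -1.8750]
S = R + BᵀPB = [3 0; 0 1/2] + [32.0000 13.0000; 13.0000 5.5625] = [35.0000 13.0000; 13.0000 6.0625]
BᵀPA = [4.0000 12.0000; 2.7500 6.0000]
K = S⁻¹·BᵀPA = [-0.2663 -0.1216; 1.0246 1.2504]
A−BK = [-1.0159 -0.9855; 1.4877 1.3748]
AᵀP(A−BK) = [3.2475 3.0478; 3.0478 2.9566]
P' = Q + AᵀP(A−BK) = [19.4975 5.0478; 5.0478 3.2066]
tr(P') = 22.7041

-0.2663 -0.1216 1.0246 1.2504


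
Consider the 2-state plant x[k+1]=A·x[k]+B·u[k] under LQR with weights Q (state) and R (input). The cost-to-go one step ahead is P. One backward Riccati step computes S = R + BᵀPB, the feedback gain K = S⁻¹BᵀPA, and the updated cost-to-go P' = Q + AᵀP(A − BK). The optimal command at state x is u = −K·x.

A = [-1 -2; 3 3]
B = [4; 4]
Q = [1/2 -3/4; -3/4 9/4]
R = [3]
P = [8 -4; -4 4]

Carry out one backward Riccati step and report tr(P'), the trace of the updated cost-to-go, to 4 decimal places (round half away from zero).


167.6455

BᵀP = [16.0000 0.0000]
S = R + BᵀPB = [3] + [64.0000] = [67.0000]
BᵀPA = [-16.0000 -32.0000]
K = S⁻¹·BᵀPA = [-0.2388 -0.4776]
A−BK = [-0.0448 -0.0896; 3.9552 4.9104]
AᵀP(A−BK) = [64.1791 80.3582; 80.3582 100.7164]
P' = Q + AᵀP(A−BK) = [64.6791 79.6082; 79.6082 102.9664]
tr(P') = 167.6455


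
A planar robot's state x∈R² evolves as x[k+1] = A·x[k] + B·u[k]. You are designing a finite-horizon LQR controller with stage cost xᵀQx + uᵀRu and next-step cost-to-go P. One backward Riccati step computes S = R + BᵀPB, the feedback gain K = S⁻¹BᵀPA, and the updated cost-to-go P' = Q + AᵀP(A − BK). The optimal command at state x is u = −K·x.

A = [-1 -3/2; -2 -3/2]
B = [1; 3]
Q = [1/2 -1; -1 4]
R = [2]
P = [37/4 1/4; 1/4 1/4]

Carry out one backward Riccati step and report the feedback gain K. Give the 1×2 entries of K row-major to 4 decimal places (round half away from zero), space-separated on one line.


BᵀP = [10.0000 1.0000]
S = R + BᵀPB = [2] + [13.0000] = [15.0000]
BᵀPA = [-12.0000 -16.5000]
K = S⁻¹·BᵀPA = [-0.8000 -1.1000]
A−BK = [-0.2000 -0.4000; 0.4000 1.8000]
AᵀP(A−BK) = [1.6500 2.5500; 2.5500 4.3500]
P' = Q + AᵀP(A−BK) = [2.1500 1.5500; 1.5500 8.3500]
tr(P') = 10.5000

-0.8000 -1.1000


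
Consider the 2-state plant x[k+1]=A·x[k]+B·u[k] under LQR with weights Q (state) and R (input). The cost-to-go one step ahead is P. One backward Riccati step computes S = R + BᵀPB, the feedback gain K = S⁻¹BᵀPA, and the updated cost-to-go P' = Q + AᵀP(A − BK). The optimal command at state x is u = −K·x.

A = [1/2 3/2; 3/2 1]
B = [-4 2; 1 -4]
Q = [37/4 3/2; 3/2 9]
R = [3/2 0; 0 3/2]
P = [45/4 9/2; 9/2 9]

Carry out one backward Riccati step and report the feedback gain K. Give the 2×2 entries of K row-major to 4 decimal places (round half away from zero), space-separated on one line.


-0.3513 -0.5636 -0.4562 -0.3849

BᵀP = [-40.5000 -9.0000; 4.5000 -27.0000]
S = R + BᵀPB = [3/2 0; 0 3/2] + [153.0000 -45.0000; -45.0000 117.0000] = [154.5000 -45.0000; -45.0000 118.5000]
BᵀPA = [-33.7500 -69.7500; -38.2500 -20.2500]
K = S⁻¹·BᵀPA = [-0.3513 -0.5636; -0.4562 -0.3849]
A−BK = [0.0071 0.0155; 0.0265 0.0240]
AᵀP(A−BK) = [0.5059 0.5700; 0.5700 0.7099]
P' = Q + AᵀP(A−BK) = [9.7559 2.0700; 2.0700 9.7099]
tr(P') = 19.4658


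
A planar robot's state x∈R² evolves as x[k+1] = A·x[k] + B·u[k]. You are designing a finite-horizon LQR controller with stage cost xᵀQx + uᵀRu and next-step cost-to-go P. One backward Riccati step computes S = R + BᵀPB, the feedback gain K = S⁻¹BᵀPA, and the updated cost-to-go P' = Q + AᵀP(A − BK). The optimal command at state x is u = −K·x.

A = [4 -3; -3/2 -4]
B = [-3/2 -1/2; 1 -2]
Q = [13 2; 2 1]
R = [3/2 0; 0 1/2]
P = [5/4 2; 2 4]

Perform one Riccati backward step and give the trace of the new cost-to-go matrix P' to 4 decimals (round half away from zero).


BᵀP = [0.1250 1.0000; -4.6250 -9.0000]
S = R + BᵀPB = [3/2 0; 0 1/2] + [0.8125 -2.0625; -2.0625 20.3125] = [2.3125 -2.0625; -2.0625 20.8125]
BᵀPA = [-1.0000 -4.3750; -5.0000 49.8750]
K = S⁻¹·BᵀPA = [-0.7094 0.2692; -0.3105 2.4231]
A−BK = [2.7806 -1.3846; -1.4117 0.5769]
AᵀP(A−BK) = [2.7379 -1.6154; -1.6154 3.5769]
P' = Q + AᵀP(A−BK) = [15.7379 0.3846; 0.3846 4.5769]
tr(P') = 20.3148

20.3148


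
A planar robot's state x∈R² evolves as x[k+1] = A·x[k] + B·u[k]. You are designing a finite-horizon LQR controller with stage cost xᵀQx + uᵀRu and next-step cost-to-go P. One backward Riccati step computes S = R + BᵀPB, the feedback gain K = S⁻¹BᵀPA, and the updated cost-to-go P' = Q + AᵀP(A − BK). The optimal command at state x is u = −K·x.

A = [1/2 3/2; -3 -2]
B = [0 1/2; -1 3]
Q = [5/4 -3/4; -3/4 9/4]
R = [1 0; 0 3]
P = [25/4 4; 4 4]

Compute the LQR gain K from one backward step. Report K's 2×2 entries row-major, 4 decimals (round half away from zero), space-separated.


BᵀP = [-4.0000 -4.0000; 15.1250 14.0000]
S = R + BᵀPB = [1 0; 0 3] + [4.0000 -14.0000; -14.0000 49.5625] = [5.0000 -14.0000; -14.0000 52.5625]
BᵀPA = [10.0000 2.0000; -34.4375 -5.3125]
K = S⁻¹·BᵀPA = [0.6511 0.4602; -0.4818 0.0215]
A−BK = [0.7409 1.4892; -0.9036 -1.6043]
AᵀP(A−BK) = [2.4612 2.8260; 2.8260 5.2563]
P' = Q + AᵀP(A−BK) = [3.7112 2.0760; 2.0760 7.5063]
tr(P') = 11.2175

0.6511 0.4602 -0.4818 0.0215


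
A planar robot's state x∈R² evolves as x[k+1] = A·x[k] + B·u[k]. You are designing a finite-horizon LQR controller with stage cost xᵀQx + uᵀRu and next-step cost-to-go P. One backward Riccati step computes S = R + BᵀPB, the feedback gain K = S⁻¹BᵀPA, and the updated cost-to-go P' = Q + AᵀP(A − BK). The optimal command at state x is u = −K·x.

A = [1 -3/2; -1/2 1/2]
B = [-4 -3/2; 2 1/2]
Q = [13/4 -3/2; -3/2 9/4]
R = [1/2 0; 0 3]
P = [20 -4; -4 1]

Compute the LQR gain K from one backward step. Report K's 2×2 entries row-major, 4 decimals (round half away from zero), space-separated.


-0.2443 0.3539 -0.0147 0.0248

BᵀP = [-88.0000 18.0000; -32.0000 6.5000]
S = R + BᵀPB = [1/2 0; 0 3] + [388.0000 141.0000; 141.0000 51.2500] = [388.5000 141.0000; 141.0000 54.2500]
BᵀPA = [-97.0000 141.0000; -35.2500 51.2500]
K = S⁻¹·BᵀPA = [-0.2443 0.3539; -0.0147 0.0248]
A−BK = [0.0006 -0.0471; -0.0040 -0.2203]
AᵀP(A−BK) = [0.0305 -0.0442; -0.0442 0.0744]
P' = Q + AᵀP(A−BK) = [3.2805 -1.5442; -1.5442 2.3244]
tr(P') = 5.6049


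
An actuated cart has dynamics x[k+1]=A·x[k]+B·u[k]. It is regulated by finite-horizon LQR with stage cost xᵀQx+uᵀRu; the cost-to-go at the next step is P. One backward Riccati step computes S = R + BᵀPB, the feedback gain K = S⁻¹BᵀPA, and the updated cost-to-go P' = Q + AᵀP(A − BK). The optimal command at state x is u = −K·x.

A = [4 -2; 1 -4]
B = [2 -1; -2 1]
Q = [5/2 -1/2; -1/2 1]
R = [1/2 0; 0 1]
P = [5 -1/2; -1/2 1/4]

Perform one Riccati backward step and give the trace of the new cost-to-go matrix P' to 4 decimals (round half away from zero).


BᵀP = [11.0000 -1.5000; -5.5000 0.7500]
S = R + BᵀPB = [1/2 0; 0 1] + [25.0000 -12.5000; -12.5000 6.2500] = [25.5000 -12.5000; -12.5000 7.2500]
BᵀPA = [42.5000 -16.0000; -21.2500 8.0000]
K = S⁻¹·BᵀPA = [1.4847 -0.5590; -0.3712 0.1397]
A−BK = [0.6594 -0.7424; 4.3406 -5.2576]
AᵀP(A−BK) = [5.2620 -5.2751; -5.2751 5.9389]
P' = Q + AᵀP(A−BK) = [7.7620 -5.7751; -5.7751 6.9389]
tr(P') = 14.7009

14.7009


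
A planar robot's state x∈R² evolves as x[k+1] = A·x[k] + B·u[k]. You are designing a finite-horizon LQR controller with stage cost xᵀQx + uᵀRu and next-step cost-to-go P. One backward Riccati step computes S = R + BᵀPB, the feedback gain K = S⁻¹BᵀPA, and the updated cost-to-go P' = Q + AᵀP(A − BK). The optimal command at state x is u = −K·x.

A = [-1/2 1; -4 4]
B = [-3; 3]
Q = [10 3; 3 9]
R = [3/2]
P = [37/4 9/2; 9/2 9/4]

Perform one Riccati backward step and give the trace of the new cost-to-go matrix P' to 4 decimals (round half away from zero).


BᵀP = [-14.2500 -6.7500]
S = R + BᵀPB = [3/2] + [22.5000] = [24.0000]
BᵀPA = [34.1250 -41.2500]
K = S⁻¹·BᵀPA = [1.4219 -1.7188]
A−BK = [3.7656 -4.1563; -8.2656 9.1563]
AᵀP(A−BK) = [7.7910 -8.9727; -8.9727 10.3516]
P' = Q + AᵀP(A−BK) = [17.7910 -5.9727; -5.9727 19.3516]
tr(P') = 37.1426

37.1426


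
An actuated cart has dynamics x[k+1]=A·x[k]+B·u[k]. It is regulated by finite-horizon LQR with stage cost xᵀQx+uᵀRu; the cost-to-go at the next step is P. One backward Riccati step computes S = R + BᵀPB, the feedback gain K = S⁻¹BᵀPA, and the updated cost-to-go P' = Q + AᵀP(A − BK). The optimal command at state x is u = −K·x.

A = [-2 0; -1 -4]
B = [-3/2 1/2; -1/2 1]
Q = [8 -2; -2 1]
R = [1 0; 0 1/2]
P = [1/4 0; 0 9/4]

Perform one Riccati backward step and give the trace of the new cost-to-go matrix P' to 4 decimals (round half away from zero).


BᵀP = [-0.3750 -1.1250; 0.1250 2.2500]
S = R + BᵀPB = [1 0; 0 1/2] + [1.1250 -1.3125; -1.3125 2.3125] = [2.1250 -1.3125; -1.3125 2.8125]
BᵀPA = [1.8750 4.5000; -2.5000 -9.0000]
K = S⁻¹·BᵀPA = [0.4683 0.1983; -0.6703 -3.1074]
A−BK = [-0.9624 1.8512; -0.0955 -0.7934]
AᵀP(A−BK) = [0.6961 0.8595; 0.8595 7.1405]
P' = Q + AᵀP(A−BK) = [8.6961 -1.1405; -1.1405 8.1405]
tr(P') = 16.8365

16.8365


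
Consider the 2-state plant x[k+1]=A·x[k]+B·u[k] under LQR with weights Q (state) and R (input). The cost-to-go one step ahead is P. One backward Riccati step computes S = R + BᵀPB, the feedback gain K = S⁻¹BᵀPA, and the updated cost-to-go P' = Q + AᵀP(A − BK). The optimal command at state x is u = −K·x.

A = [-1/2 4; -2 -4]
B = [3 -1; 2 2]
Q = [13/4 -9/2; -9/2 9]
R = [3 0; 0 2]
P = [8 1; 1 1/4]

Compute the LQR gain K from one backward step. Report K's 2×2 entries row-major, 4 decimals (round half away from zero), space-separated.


BᵀP = [26.0000 3.5000; -6.0000 -0.5000]
S = R + BᵀPB = [3 0; 0 2] + [85.0000 -19.0000; -19.0000 5.0000] = [88.0000 -19.0000; -19.0000 7.0000]
BᵀPA = [-20.0000 90.0000; 4.0000 -22.0000]
K = S⁻¹·BᵀPA = [-0.2510 0.8314; -0.1098 -0.8863]
A−BK = [0.1431 0.6196; -1.2784 -3.8902]
AᵀP(A−BK) = [0.4196 0.1725; 0.1725 5.6784]
P' = Q + AᵀP(A−BK) = [3.6696 -4.3275; -4.3275 14.6784]
tr(P') = 18.3480

-0.2510 0.8314 -0.1098 -0.8863


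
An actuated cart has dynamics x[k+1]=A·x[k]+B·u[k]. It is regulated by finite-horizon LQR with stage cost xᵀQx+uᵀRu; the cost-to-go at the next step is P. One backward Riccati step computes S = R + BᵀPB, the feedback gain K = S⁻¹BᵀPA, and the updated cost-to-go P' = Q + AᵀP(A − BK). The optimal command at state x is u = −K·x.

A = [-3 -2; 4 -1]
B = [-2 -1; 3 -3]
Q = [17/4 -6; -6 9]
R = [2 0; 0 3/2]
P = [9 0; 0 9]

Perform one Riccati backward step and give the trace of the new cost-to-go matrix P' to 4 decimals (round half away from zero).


BᵀP = [-18.0000 27.0000; -9.0000 -27.0000]
S = R + BᵀPB = [2 0; 0 3/2] + [117.0000 -63.0000; -63.0000 90.0000] = [119.0000 -63.0000; -63.0000 91.5000]
BᵀPA = [162.0000 9.0000; -81.0000 45.0000]
K = S⁻¹·BᵀPA = [1.4047 0.5287; 0.0819 0.8558]
A−BK = [-0.1086 -0.0867; 0.0316 -0.0186]
AᵀP(A−BK) = [4.0718 1.6701; 1.6701 1.7286]
P' = Q + AᵀP(A−BK) = [8.3218 -4.3299; -4.3299 10.7286]
tr(P') = 19.0503

19.0503


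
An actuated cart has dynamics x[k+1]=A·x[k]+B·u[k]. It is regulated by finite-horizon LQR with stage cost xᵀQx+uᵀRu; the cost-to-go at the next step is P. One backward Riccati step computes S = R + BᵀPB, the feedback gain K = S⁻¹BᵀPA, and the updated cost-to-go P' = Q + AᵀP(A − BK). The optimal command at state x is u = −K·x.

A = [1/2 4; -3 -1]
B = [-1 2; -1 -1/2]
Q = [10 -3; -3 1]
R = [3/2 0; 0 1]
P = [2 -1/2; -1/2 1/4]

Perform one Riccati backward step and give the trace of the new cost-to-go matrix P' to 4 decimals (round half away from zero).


15.6051

BᵀP = [-1.5000 0.2500; 4.2500 -1.1250]
S = R + BᵀPB = [3/2 0; 0 1] + [1.2500 -3.1250; -3.1250 9.0625] = [2.7500 -3.1250; -3.1250 10.0625]
BᵀPA = [-1.5000 -6.2500; 5.5000 18.1250]
K = S⁻¹·BᵀPA = [0.1169 -0.3490; 0.5829 1.6928]
A−BK = [-0.5489 0.2653; -2.5916 -0.5026]
AᵀP(A−BK) = [1.2195 1.1658; 1.1658 3.3857]
P' = Q + AᵀP(A−BK) = [11.2195 -1.8342; -1.8342 4.3857]
tr(P') = 15.6051


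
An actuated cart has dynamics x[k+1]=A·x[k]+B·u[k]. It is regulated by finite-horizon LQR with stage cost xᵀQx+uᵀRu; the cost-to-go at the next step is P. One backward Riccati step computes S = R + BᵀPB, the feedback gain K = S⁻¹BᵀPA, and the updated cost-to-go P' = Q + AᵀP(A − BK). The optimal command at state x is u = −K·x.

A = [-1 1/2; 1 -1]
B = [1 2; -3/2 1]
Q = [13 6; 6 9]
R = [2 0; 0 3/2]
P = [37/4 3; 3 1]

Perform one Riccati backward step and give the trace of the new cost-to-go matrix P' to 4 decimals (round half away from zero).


22.1935

BᵀP = [4.7500 1.5000; 21.5000 7.0000]
S = R + BᵀPB = [2 0; 0 3/2] + [2.5000 11.0000; 11.0000 50.0000] = [4.5000 11.0000; 11.0000 51.5000]
BᵀPA = [-3.2500 0.8750; -14.5000 3.7500]
K = S⁻¹·BᵀPA = [-0.0711 0.0344; -0.2664 0.0655]
A−BK = [-0.3962 0.3347; 1.1597 -1.0138]
AᵀP(A−BK) = [0.1566 -0.0639; -0.0639 0.0369]
P' = Q + AᵀP(A−BK) = [13.1566 5.9361; 5.9361 9.0369]
tr(P') = 22.1935


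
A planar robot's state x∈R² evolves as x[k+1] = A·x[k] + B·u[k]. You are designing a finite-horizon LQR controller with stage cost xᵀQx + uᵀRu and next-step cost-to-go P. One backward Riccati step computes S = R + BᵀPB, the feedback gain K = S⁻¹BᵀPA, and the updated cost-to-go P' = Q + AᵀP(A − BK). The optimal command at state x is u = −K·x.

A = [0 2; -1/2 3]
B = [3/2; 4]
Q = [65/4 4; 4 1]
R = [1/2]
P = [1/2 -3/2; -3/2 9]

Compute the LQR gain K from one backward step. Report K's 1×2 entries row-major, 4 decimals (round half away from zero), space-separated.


-0.1322 0.7111

BᵀP = [-5.2500 33.7500]
S = R + BᵀPB = [1/2] + [127.1250] = [127.6250]
BᵀPA = [-16.8750 90.7500]
K = S⁻¹·BᵀPA = [-0.1322 0.7111]
A−BK = [0.1983 0.9334; 0.0289 0.1557]
AᵀP(A−BK) = [0.0187 -0.0007; -0.0007 0.4706]
P' = Q + AᵀP(A−BK) = [16.2687 3.9993; 3.9993 1.4706]
tr(P') = 17.7393


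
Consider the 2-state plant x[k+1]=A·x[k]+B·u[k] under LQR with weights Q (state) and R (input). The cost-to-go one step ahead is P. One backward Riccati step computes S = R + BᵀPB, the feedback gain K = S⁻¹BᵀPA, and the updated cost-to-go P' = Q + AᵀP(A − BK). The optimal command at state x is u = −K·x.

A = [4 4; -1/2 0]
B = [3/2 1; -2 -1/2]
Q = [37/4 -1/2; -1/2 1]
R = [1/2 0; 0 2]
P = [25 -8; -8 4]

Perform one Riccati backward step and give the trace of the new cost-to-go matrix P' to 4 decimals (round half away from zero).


BᵀP = [53.5000 -20.0000; 29.0000 -10.0000]
S = R + BᵀPB = [1/2 0; 0 2] + [120.2500 63.5000; 63.5000 34.0000] = [120.7500 63.5000; 63.5000 36.0000]
BᵀPA = [224.0000 214.0000; 121.0000 116.0000]
K = S⁻¹·BᵀPA = [1.2089 1.0739; 1.2288 1.3280]
A−BK = [0.9579 1.0612; 2.5322 2.8118]
AᵀP(A−BK) = [13.5282 14.7609; 14.7609 16.1398]
P' = Q + AᵀP(A−BK) = [22.7782 14.2609; 14.2609 17.1398]
tr(P') = 39.9180

39.9180


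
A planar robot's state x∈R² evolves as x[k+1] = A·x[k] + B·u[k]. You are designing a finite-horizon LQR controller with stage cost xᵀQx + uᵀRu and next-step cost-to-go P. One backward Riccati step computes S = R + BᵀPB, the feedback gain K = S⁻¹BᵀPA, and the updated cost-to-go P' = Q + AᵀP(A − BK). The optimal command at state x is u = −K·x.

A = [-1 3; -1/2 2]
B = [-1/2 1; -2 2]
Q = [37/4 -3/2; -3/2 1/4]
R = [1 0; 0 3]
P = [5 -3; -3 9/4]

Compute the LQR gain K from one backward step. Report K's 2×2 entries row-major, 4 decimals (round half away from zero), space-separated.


BᵀP = [3.5000 -3.0000; -1.0000 1.5000]
S = R + BᵀPB = [1 0; 0 3] + [4.2500 -2.5000; -2.5000 2.0000] = [5.2500 -2.5000; -2.5000 5.0000]
BᵀPA = [-2.0000 4.5000; 0.2500 0.0000]
K = S⁻¹·BᵀPA = [-0.4688 1.1250; -0.1844 0.5625]
A−BK = [-1.0500 3.0000; -1.0688 3.1250]
AᵀP(A−BK) = [1.6711 -4.6406; -4.6406 12.9375]
P' = Q + AᵀP(A−BK) = [10.9211 -6.1406; -6.1406 13.1875]
tr(P') = 24.1086

-0.4688 1.1250 -0.1844 0.5625


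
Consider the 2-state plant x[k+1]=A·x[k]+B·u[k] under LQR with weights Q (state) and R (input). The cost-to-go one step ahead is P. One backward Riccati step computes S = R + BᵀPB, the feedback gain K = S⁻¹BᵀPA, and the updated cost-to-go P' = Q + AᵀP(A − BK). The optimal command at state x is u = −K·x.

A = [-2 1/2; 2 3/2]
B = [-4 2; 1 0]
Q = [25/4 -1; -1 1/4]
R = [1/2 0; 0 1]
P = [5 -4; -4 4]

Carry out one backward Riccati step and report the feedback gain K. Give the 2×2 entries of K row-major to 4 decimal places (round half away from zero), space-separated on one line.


BᵀP = [-24.0000 20.0000; 10.0000 -8.0000]
S = R + BᵀPB = [1/2 0; 0 1] + [116.0000 -48.0000; -48.0000 20.0000] = [116.5000 -48.0000; -48.0000 21.0000]
BᵀPA = [88.0000 18.0000; -36.0000 -7.0000]
K = S⁻¹·BᵀPA = [0.8421 0.2947; 0.2105 0.3404]
A−BK = [0.9474 0.9982; 1.1579 1.2053]
AᵀP(A−BK) = [1.4737 1.3158; 1.3158 1.3272]
P' = Q + AᵀP(A−BK) = [7.7237 0.3158; 0.3158 1.5772]
tr(P') = 9.3009

0.8421 0.2947 0.2105 0.3404


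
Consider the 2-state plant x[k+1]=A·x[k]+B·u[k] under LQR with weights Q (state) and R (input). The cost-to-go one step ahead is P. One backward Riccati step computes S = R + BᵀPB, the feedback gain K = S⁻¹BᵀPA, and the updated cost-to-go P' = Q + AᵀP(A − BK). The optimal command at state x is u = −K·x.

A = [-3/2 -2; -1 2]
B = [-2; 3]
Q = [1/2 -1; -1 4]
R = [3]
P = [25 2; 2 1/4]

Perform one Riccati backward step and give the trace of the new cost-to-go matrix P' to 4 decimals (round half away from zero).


BᵀP = [-44.0000 -3.2500]
S = R + BᵀPB = [3] + [78.2500] = [81.2500]
BᵀPA = [69.2500 81.5000]
K = S⁻¹·BᵀPA = [0.8523 1.0031]
A−BK = [0.2046 0.0062; -3.5569 -1.0092]
AᵀP(A−BK) = [3.4777 3.0369; 3.0369 3.2492]
P' = Q + AᵀP(A−BK) = [3.9777 2.0369; 2.0369 7.2492]
tr(P') = 11.2269

11.2269


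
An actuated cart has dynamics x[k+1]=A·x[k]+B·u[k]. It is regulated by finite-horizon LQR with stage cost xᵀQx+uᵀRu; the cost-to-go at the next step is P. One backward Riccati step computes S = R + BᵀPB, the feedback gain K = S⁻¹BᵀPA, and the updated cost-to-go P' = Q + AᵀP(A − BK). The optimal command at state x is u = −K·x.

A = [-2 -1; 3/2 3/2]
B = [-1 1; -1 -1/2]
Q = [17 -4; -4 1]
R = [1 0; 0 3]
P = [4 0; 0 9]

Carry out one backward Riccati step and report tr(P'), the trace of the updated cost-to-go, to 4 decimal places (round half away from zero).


35.2108

BᵀP = [-4.0000 -9.0000; 4.0000 -4.5000]
S = R + BᵀPB = [1 0; 0 3] + [13.0000 0.5000; 0.5000 6.2500] = [14.0000 0.5000; 0.5000 9.2500]
BᵀPA = [-5.5000 -9.5000; -14.7500 -10.7500]
K = S⁻¹·BᵀPA = [-0.3366 -0.6383; -1.5764 -1.1277]
A−BK = [-0.7602 -0.5106; 0.3752 0.2979]
AᵀP(A−BK) = [11.1470 8.1064; 8.1064 6.0638]
P' = Q + AᵀP(A−BK) = [28.1470 4.1064; 4.1064 7.0638]
tr(P') = 35.2108


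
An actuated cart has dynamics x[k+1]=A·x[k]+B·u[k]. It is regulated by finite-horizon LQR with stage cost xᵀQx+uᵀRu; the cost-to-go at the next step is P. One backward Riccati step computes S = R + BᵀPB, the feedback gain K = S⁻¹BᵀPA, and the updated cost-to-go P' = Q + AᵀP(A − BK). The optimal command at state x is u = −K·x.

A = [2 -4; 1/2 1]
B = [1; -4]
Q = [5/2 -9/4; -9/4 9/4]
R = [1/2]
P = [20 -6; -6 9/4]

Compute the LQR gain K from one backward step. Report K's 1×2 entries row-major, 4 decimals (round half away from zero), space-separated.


BᵀP = [44.0000 -15.0000]
S = R + BᵀPB = [1/2] + [104.0000] = [104.5000]
BᵀPA = [80.5000 -191.0000]
K = S⁻¹·BᵀPA = [0.7703 -1.8278]
A−BK = [1.2297 -2.1722; 3.5813 -6.3110]
AᵀP(A−BK) = [6.5505 -11.7410; -11.7410 21.1495]
P' = Q + AᵀP(A−BK) = [9.0505 -13.9910; -13.9910 23.3995]
tr(P') = 32.4501

0.7703 -1.8278


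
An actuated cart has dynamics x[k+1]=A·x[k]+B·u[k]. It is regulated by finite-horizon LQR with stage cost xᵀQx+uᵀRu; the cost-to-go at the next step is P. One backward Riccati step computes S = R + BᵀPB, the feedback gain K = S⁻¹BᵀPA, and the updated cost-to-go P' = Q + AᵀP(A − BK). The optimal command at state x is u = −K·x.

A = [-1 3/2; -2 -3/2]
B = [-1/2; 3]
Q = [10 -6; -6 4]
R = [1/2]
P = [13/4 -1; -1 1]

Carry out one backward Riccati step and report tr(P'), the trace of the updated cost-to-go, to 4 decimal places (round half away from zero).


19.7312

BᵀP = [-4.6250 3.5000]
S = R + BᵀPB = [1/2] + [12.8125] = [13.3125]
BᵀPA = [-2.3750 -12.1875]
K = S⁻¹·BᵀPA = [-0.1784 -0.9155]
A−BK = [-1.0892 1.0423; -1.4648 1.2465]
AᵀP(A−BK) = [2.8263 -2.5493; -2.5493 2.9049]
P' = Q + AᵀP(A−BK) = [12.8263 -8.5493; -8.5493 6.9049]
tr(P') = 19.7312


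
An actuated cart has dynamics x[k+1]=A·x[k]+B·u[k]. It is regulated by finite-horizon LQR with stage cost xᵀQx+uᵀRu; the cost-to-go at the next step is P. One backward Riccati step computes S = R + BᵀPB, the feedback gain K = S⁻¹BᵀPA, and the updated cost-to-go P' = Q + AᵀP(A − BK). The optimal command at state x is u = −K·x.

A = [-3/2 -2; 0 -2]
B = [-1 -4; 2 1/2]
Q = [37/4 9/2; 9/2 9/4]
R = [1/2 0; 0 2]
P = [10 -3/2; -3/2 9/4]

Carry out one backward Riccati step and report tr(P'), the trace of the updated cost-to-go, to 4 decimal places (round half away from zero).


13.6265

BᵀP = [-13.0000 6.0000; -40.7500 7.1250]
S = R + BᵀPB = [1/2 0; 0 2] + [25.0000 55.0000; 55.0000 166.5625] = [25.5000 55.0000; 55.0000 168.5625]
BᵀPA = [19.5000 14.0000; 61.1250 67.2500]
K = S⁻¹·BᵀPA = [-0.0588 -1.0515; 0.3818 0.7420]
A−BK = [-0.0315 -0.0833; -0.0733 -0.2681]
AᵀP(A−BK) = [0.3084 0.6462; 0.6462 1.8181]
P' = Q + AᵀP(A−BK) = [9.5584 5.1462; 5.1462 4.0681]
tr(P') = 13.6265


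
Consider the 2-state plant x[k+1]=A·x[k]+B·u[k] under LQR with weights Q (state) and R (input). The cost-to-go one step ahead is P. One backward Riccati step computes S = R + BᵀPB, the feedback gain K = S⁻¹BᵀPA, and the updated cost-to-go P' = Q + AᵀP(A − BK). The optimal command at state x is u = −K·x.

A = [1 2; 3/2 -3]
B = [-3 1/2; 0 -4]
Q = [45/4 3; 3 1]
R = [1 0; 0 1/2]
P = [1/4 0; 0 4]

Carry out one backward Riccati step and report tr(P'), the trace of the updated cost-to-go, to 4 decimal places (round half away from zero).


12.9108

BᵀP = [-0.7500 0.0000; 0.1250 -16.0000]
S = R + BᵀPB = [1 0; 0 1/2] + [2.2500 -0.3750; -0.3750 64.0625] = [3.2500 -0.3750; -0.3750 64.5625]
BᵀPA = [-0.7500 -1.5000; -23.8750 48.2500]
K = S⁻¹·BᵀPA = [-0.2736 -0.3756; -0.3714 0.7452]
A−BK = [0.3648 0.5007; 0.0145 -0.0194]
AᵀP(A−BK) = [0.1779 0.0089; 0.0089 0.4829]
P' = Q + AᵀP(A−BK) = [11.4279 3.0089; 3.0089 1.4829]
tr(P') = 12.9108


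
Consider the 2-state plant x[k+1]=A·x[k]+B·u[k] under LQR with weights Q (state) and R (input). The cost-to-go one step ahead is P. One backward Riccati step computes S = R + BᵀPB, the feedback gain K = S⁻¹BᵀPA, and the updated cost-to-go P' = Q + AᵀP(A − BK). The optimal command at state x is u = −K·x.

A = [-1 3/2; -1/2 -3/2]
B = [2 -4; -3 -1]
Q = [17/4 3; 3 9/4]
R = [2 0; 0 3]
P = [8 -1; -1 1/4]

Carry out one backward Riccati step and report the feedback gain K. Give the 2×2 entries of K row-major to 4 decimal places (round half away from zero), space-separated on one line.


BᵀP = [19.0000 -2.7500; -31.0000 3.7500]
S = R + BᵀPB = [2 0; 0 3] + [46.2500 -73.2500; -73.2500 120.2500] = [48.2500 -73.2500; -73.2500 123.2500]
BᵀPA = [-17.6250 32.6250; 29.1250 -52.1250]
K = S⁻¹·BᵀPA = [-0.0669 0.3490; 0.1966 -0.2155]
A−BK = [-0.0800 -0.0600; -0.5041 -0.6684]
AᵀP(A−BK) = [0.1589 -0.1348; -0.1348 0.4432]
P' = Q + AᵀP(A−BK) = [4.4089 2.8652; 2.8652 2.6932]
tr(P') = 7.1022

-0.0669 0.3490 0.1966 -0.2155


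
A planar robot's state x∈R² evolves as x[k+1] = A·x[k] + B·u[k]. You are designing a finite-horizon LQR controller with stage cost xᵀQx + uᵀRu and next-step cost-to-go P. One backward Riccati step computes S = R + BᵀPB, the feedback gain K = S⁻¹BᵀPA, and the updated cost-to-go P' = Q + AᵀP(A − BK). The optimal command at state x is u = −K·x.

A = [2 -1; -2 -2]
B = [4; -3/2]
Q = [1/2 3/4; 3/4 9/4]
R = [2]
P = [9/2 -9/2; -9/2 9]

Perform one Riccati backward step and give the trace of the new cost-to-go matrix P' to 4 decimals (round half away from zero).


BᵀP = [24.7500 -31.5000]
S = R + BᵀPB = [2] + [146.2500] = [148.2500]
BᵀPA = [112.5000 38.2500]
K = S⁻¹·BᵀPA = [0.7589 0.2580]
A−BK = [-1.0354 -2.0320; -0.8617 -1.6130]
AᵀP(A−BK) = [4.6290 6.9739; 6.9739 12.6311]
P' = Q + AᵀP(A−BK) = [5.1290 7.7239; 7.7239 14.8811]
tr(P') = 20.0101

20.0101


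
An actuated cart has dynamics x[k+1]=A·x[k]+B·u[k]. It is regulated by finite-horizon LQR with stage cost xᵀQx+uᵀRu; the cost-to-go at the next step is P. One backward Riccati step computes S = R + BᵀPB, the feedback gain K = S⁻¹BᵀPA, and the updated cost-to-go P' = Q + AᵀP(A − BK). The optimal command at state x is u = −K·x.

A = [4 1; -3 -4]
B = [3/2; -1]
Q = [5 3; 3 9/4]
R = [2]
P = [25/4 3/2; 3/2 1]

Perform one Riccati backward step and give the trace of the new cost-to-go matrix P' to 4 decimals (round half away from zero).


28.5435

BᵀP = [7.8750 1.2500]
S = R + BᵀPB = [2] + [10.5625] = [12.5625]
BᵀPA = [27.7500 2.8750]
K = S⁻¹·BᵀPA = [2.2090 0.2289]
A−BK = [0.6866 0.6567; -0.7910 -3.7711]
AᵀP(A−BK) = [11.7015 2.1493; 2.1493 9.5920]
P' = Q + AᵀP(A−BK) = [16.7015 5.1493; 5.1493 11.8420]
tr(P') = 28.5435


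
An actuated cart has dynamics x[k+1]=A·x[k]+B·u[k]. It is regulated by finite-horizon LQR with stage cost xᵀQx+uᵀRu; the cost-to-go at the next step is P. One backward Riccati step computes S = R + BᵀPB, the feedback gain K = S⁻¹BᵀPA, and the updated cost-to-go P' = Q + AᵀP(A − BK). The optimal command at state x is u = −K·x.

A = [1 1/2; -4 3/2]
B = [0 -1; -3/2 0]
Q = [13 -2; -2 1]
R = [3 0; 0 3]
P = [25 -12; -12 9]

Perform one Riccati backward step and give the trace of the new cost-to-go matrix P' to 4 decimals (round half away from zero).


BᵀP = [18.0000 -13.5000; -25.0000 12.0000]
S = R + BᵀPB = [3 0; 0 3] + [20.2500 -18.0000; -18.0000 25.0000] = [23.2500 -18.0000; -18.0000 28.0000]
BᵀPA = [72.0000 -11.2500; -73.0000 5.5000]
K = S⁻¹·BᵀPA = [2.1468 -0.6606; -1.2271 -0.2282]
A−BK = [-0.2271 0.2718; -0.7798 0.5092]
AᵀP(A−BK) = [20.8555 -4.5998; -4.5998 2.3240]
P' = Q + AᵀP(A−BK) = [33.8555 -6.5998; -6.5998 3.3240]
tr(P') = 37.1795

37.1795


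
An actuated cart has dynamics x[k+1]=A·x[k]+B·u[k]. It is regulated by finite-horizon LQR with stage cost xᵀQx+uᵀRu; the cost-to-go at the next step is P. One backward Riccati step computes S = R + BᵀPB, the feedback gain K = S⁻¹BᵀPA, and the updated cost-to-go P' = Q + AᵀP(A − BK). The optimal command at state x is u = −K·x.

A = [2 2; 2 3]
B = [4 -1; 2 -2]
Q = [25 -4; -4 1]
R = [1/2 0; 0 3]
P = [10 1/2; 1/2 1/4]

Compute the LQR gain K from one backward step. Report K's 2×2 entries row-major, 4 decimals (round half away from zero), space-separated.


0.4832 0.4732 -0.1107 -0.2022

BᵀP = [41.0000 2.5000; -11.0000 -1.0000]
S = R + BᵀPB = [1/2 0; 0 3] + [169.0000 -46.0000; -46.0000 13.0000] = [169.5000 -46.0000; -46.0000 16.0000]
BᵀPA = [87.0000 89.5000; -24.0000 -25.0000]
K = S⁻¹·BᵀPA = [0.4832 0.4732; -0.1107 -0.2022]
A−BK = [-0.0436 -0.0948; 0.8121 1.6493]
AᵀP(A−BK) = [0.3020 0.4832; 0.4832 0.8482]
P' = Q + AᵀP(A−BK) = [25.3020 -3.5168; -3.5168 1.8482]
tr(P') = 27.1502


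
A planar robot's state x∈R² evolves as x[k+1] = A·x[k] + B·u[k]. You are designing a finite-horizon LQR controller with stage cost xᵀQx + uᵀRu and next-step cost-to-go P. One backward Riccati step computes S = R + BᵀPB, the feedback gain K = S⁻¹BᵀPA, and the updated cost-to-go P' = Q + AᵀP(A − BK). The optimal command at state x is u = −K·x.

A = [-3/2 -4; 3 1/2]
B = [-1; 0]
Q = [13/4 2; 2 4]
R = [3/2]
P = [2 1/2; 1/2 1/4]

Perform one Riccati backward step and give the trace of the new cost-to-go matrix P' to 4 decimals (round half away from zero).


21.7589

BᵀP = [-2.0000 -0.5000]
S = R + BᵀPB = [3/2] + [2.0000] = [3.5000]
BᵀPA = [1.5000 7.7500]
K = S⁻¹·BᵀPA = [0.4286 2.2143]
A−BK = [-1.0714 -1.7857; 3.0000 0.5000]
AᵀP(A−BK) = [1.6071 2.6786; 2.6786 12.9018]
P' = Q + AᵀP(A−BK) = [4.8571 4.6786; 4.6786 16.9018]
tr(P') = 21.7589


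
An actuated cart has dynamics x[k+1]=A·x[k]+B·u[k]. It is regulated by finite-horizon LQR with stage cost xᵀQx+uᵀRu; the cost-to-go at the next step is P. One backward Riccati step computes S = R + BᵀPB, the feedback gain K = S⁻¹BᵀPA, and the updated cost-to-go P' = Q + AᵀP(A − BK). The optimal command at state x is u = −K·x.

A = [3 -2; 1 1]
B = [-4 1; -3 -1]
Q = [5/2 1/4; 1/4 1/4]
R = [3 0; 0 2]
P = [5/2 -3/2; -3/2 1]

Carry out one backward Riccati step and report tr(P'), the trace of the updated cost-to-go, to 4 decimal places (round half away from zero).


BᵀP = [-5.5000 3.0000; 4.0000 -2.5000]
S = R + BᵀPB = [3 0; 0 2] + [13.0000 -8.5000; -8.5000 6.5000] = [16.0000 -8.5000; -8.5000 8.5000]
BᵀPA = [-13.5000 14.0000; 9.5000 -10.5000]
K = S⁻¹·BᵀPA = [-0.5333 0.4667; 0.5843 -0.7686]
A−BK = [0.2824 0.6353; -0.0157 1.6314]
AᵀP(A−BK) = [1.7490 -1.8980; -1.8980 2.3961]
P' = Q + AᵀP(A−BK) = [4.2490 -1.6480; -1.6480 2.6461]
tr(P') = 6.8951

6.8951


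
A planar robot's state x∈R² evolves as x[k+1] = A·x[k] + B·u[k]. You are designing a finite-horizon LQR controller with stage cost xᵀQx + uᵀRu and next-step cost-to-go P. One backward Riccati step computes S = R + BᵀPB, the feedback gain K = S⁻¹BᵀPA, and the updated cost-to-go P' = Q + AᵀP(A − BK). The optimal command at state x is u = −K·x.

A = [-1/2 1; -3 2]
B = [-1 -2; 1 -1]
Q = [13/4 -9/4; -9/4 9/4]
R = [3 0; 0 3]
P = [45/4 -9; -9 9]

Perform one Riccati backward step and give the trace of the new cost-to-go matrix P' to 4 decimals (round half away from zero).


BᵀP = [-20.2500 18.0000; -13.5000 9.0000]
S = R + BᵀPB = [3 0; 0 3] + [38.2500 22.5000; 22.5000 18.0000] = [41.2500 22.5000; 22.5000 21.0000]
BᵀPA = [-43.8750 15.7500; -20.2500 4.5000]
K = S⁻¹·BᵀPA = [-1.2938 0.6375; 0.4219 -0.4688]
A−BK = [-0.9500 0.7000; -1.2844 0.8938]
AᵀP(A−BK) = [8.5922 -5.1469; -5.1469 3.3188]
P' = Q + AᵀP(A−BK) = [11.8422 -7.3969; -7.3969 5.5688]
tr(P') = 17.4109

17.4109
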